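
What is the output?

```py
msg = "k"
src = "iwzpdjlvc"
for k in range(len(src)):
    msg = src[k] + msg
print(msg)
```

k=0: prepend 'i' → 'ik'
k=1: prepend 'w' → 'wik'
k=2: prepend 'z' → 'zwik'
k=3: prepend 'p' → 'pzwik'
k=4: prepend 'd' → 'dpzwik'
k=5: prepend 'j' → 'jdpzwik'
k=6: prepend 'l' → 'ljdpzwik'
k=7: prepend 'v' → 'vljdpzwik'
k=8: prepend 'c' → 'cvljdpzwik'

cvljdpzwik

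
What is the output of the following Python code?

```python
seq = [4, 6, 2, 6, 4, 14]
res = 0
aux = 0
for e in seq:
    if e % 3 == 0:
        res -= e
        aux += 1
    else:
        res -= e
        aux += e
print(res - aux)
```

e=4: not %3==0, res = 0-4 = -4; aux=4
e=6: %3==0, res = (-4)-6 = -10; aux=5
e=2: not %3==0, res = (-10)-2 = -12; aux=7
e=6: %3==0, res = (-12)-6 = -18; aux=8
e=4: not %3==0, res = (-18)-4 = -22; aux=12
e=14: not %3==0, res = (-22)-14 = -36; aux=26
res-aux = (-36)-26 = -62

-62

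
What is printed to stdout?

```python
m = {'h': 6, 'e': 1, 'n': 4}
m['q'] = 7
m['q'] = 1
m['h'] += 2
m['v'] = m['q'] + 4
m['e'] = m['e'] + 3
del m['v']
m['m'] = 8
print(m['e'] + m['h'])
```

12

m['q'] = 7 → {'h': 6, 'e': 1, 'n': 4, 'q': 7}
m['q'] = 1 → {'h': 6, 'e': 1, 'n': 4, 'q': 1}
m['h'] = 6+2 = 8 → {'h': 8, 'e': 1, 'n': 4, 'q': 1}
m['v'] = m['q']+4 = 5 → {'h': 8, 'e': 1, 'n': 4, 'q': 1, 'v': 5}
m['e'] = m['e']+3 = 4 → {'h': 8, 'e': 4, 'n': 4, 'q': 1, 'v': 5}
del 'v' → {'h': 8, 'e': 4, 'n': 4, 'q': 1}
m['m'] = 8 → {'h': 8, 'e': 4, 'n': 4, 'q': 1, 'm': 8}
m['e']+m['h'] = 4+8 = 12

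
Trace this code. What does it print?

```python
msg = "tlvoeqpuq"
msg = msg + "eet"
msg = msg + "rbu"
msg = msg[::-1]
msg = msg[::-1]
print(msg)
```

+ 'eet' → 'tlvoeqpuqeet'
+ 'rbu' → 'tlvoeqpuqeetrbu'
reverse → 'ubrteequpqeovlt'
reverse → 'tlvoeqpuqeetrbu'

tlvoeqpuqeetrbu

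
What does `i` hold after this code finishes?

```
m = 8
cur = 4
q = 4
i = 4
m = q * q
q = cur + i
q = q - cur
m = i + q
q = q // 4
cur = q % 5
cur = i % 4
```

m = 4*4 = 16
q = 4+4 = 8
q = 8-4 = 4
m = 4+4 = 8
q = 4//4 = 1
cur = 1%5 = 1
cur = 4%4 = 0

4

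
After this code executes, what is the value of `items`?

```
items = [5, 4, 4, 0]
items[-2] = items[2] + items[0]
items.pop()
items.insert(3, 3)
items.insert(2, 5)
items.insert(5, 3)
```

items[-2] = items[2]+items[0] = 4+5 = 9 → [5, 4, 9, 0]
pop() removes 0 → [5, 4, 9]
insert 3 at 3 → [5, 4, 9, 3]
insert 5 at 2 → [5, 4, 5, 9, 3]
insert 3 at 5 → [5, 4, 5, 9, 3, 3]

[5, 4, 5, 9, 3, 3]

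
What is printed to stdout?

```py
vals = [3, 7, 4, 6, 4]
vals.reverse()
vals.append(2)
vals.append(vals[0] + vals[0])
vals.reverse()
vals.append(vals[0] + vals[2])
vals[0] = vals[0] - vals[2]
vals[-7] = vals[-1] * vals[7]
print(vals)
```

reverse → [4, 6, 4, 7, 3]
append 2 → [4, 6, 4, 7, 3, 2]
append vals[0]+vals[0] = 4+4 = 8 → [4, 6, 4, 7, 3, 2, 8]
reverse → [8, 2, 3, 7, 4, 6, 4]
append vals[0]+vals[2] = 8+3 = 11 → [8, 2, 3, 7, 4, 6, 4, 11]
vals[0] = vals[0]-vals[2] = 8-3 = 5 → [5, 2, 3, 7, 4, 6, 4, 11]
vals[-7] = vals[-1]*vals[7] = 11*11 = 121 → [5, 121, 3, 7, 4, 6, 4, 11]

[5, 121, 3, 7, 4, 6, 4, 11]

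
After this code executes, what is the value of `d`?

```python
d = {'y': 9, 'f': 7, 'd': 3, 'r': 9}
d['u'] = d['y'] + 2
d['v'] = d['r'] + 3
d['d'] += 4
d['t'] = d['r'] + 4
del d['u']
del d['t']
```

d['u'] = d['y']+2 = 11 → {'y': 9, 'f': 7, 'd': 3, 'r': 9, 'u': 11}
d['v'] = d['r']+3 = 12 → {'y': 9, 'f': 7, 'd': 3, 'r': 9, 'u': 11, 'v': 12}
d['d'] = 3+4 = 7 → {'y': 9, 'f': 7, 'd': 7, 'r': 9, 'u': 11, 'v': 12}
d['t'] = d['r']+4 = 13 → {'y': 9, 'f': 7, 'd': 7, 'r': 9, 'u': 11, 'v': 12, 't': 13}
del 'u' → {'y': 9, 'f': 7, 'd': 7, 'r': 9, 'v': 12, 't': 13}
del 't' → {'y': 9, 'f': 7, 'd': 7, 'r': 9, 'v': 12}

{'y': 9, 'f': 7, 'd': 7, 'r': 9, 'v': 12}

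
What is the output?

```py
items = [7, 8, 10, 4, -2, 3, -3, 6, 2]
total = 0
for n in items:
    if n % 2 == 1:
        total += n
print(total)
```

7

n=7: odd, total = 0+7 = 7
n=8: not odd
n=10: not odd
n=4: not odd
n=-2: not odd
n=3: odd, total = 7+3 = 10
n=-3: odd, total = 10+(-3) = 7
n=6: not odd
n=2: not odd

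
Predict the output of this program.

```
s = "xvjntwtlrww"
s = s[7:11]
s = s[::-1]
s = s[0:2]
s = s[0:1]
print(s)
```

slice [7:11] → 'lrww'
reverse → 'wwrl'
slice [0:2] → 'ww'
slice [0:1] → 'w'

w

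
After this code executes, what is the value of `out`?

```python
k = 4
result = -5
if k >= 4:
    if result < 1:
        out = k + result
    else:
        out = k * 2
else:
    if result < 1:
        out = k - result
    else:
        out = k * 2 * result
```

k=4, result=-5
k >= 4 is True; result < 1 is True
→ out = k + result = -1

-1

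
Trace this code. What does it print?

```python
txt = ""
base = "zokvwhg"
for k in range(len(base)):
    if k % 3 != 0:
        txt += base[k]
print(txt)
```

k=0: skip
k=1: add 'o' → 'o'
k=2: add 'k' → 'ok'
k=3: skip
k=4: add 'w' → 'okw'
k=5: add 'h' → 'okwh'
k=6: skip

okwh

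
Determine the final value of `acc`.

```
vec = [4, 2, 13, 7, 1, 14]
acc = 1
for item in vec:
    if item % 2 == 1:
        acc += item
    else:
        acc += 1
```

25

item=4: not odd, acc = 1+1 = 2
item=2: not odd, acc = 2+1 = 3
item=13: odd, acc = 3+13 = 16
item=7: odd, acc = 16+7 = 23
item=1: odd, acc = 23+1 = 24
item=14: not odd, acc = 24+1 = 25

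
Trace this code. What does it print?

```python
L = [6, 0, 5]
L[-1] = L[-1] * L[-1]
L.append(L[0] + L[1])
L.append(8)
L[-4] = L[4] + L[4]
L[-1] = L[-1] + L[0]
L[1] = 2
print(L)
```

L[-1] = L[-1]*L[-1] = 5*5 = 25 → [6, 0, 25]
append L[0]+L[1] = 6+0 = 6 → [6, 0, 25, 6]
append 8 → [6, 0, 25, 6, 8]
L[-4] = L[4]+L[4] = 8+8 = 16 → [6, 16, 25, 6, 8]
L[-1] = L[-1]+L[0] = 8+6 = 14 → [6, 16, 25, 6, 14]
L[1] = 2 → [6, 2, 25, 6, 14]

[6, 2, 25, 6, 14]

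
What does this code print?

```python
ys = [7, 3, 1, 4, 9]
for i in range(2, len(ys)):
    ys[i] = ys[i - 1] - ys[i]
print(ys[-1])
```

-11

i=2: ys[2] = 3-1 = 2 → [7, 3, 2, 4, 9]
i=3: ys[3] = 2-4 = -2 → [7, 3, 2, -2, 9]
i=4: ys[4] = (-2)-9 = -11 → [7, 3, 2, -2, -11]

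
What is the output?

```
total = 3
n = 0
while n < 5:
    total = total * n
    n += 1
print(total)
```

n=0: total = 3*0 = 0
n=1: total = 0*1 = 0
n=2: total = 0*2 = 0
n=3: total = 0*3 = 0
n=4: total = 0*4 = 0

0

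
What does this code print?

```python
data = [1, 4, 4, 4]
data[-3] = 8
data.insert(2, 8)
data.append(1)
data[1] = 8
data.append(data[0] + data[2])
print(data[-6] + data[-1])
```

data[-3] = 8 → [1, 8, 4, 4]
insert 8 at 2 → [1, 8, 8, 4, 4]
append 1 → [1, 8, 8, 4, 4, 1]
data[1] = 8 → [1, 8, 8, 4, 4, 1]
append data[0]+data[2] = 1+8 = 9 → [1, 8, 8, 4, 4, 1, 9]
data[-6]+data[-1] = 8+9 = 17

17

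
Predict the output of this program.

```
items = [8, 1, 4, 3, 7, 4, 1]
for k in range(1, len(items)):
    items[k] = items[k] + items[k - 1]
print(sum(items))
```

k=1: items[1] = 1+8 = 9 → [8, 9, 4, 3, 7, 4, 1]
k=2: items[2] = 4+9 = 13 → [8, 9, 13, 3, 7, 4, 1]
k=3: items[3] = 3+13 = 16 → [8, 9, 13, 16, 7, 4, 1]
k=4: items[4] = 7+16 = 23 → [8, 9, 13, 16, 23, 4, 1]
k=5: items[5] = 4+23 = 27 → [8, 9, 13, 16, 23, 27, 1]
k=6: items[6] = 1+27 = 28 → [8, 9, 13, 16, 23, 27, 28]
sum = 124

124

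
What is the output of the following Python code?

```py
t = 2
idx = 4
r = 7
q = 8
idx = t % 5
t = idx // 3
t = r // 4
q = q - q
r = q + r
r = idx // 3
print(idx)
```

idx = 2%5 = 2
t = 2//3 = 0
t = 7//4 = 1
q = 8-8 = 0
r = 0+7 = 7
r = 2//3 = 0

2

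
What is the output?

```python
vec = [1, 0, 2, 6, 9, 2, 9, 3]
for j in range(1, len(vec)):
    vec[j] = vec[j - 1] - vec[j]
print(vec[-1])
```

-30

j=1: vec[1] = 1-0 = 1 → [1, 1, 2, 6, 9, 2, 9, 3]
j=2: vec[2] = 1-2 = -1 → [1, 1, -1, 6, 9, 2, 9, 3]
j=3: vec[3] = (-1)-6 = -7 → [1, 1, -1, -7, 9, 2, 9, 3]
j=4: vec[4] = (-7)-9 = -16 → [1, 1, -1, -7, -16, 2, 9, 3]
j=5: vec[5] = (-16)-2 = -18 → [1, 1, -1, -7, -16, -18, 9, 3]
j=6: vec[6] = (-18)-9 = -27 → [1, 1, -1, -7, -16, -18, -27, 3]
j=7: vec[7] = (-27)-3 = -30 → [1, 1, -1, -7, -16, -18, -27, -30]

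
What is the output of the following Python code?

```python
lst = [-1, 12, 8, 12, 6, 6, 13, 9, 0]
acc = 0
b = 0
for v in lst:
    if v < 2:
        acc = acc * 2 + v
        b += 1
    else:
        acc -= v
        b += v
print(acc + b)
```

-66

v=-1: <2, acc = 0*2+(-1) = -1; b=1
v=12: not <2, acc = (-1)-12 = -13; b=13
v=8: not <2, acc = (-13)-8 = -21; b=21
v=12: not <2, acc = (-21)-12 = -33; b=33
v=6: not <2, acc = (-33)-6 = -39; b=39
v=6: not <2, acc = (-39)-6 = -45; b=45
v=13: not <2, acc = (-45)-13 = -58; b=58
v=9: not <2, acc = (-58)-9 = -67; b=67
v=0: <2, acc = (-67)*2+0 = -134; b=68
acc+b = (-134)+68 = -66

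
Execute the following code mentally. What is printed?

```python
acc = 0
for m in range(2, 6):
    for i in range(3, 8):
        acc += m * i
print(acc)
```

350

m=2,i=3: acc = 0+6 = 6
m=2,i=4: acc = 6+8 = 14
m=2,i=5: acc = 14+10 = 24
m=2,i=6: acc = 24+12 = 36
m=2,i=7: acc = 36+14 = 50
m=3,i=3: acc = 50+9 = 59
m=3,i=4: acc = 59+12 = 71
m=3,i=5: acc = 71+15 = 86
m=3,i=6: acc = 86+18 = 104
m=3,i=7: acc = 104+21 = 125
m=4,i=3: acc = 125+12 = 137
m=4,i=4: acc = 137+16 = 153
m=4,i=5: acc = 153+20 = 173
m=4,i=6: acc = 173+24 = 197
m=4,i=7: acc = 197+28 = 225
m=5,i=3: acc = 225+15 = 240
m=5,i=4: acc = 240+20 = 260
m=5,i=5: acc = 260+25 = 285
m=5,i=6: acc = 285+30 = 315
m=5,i=7: acc = 315+35 = 350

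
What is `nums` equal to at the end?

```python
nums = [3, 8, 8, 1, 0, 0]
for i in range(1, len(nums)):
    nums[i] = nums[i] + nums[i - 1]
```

[3, 11, 19, 20, 20, 20]

i=1: nums[1] = 8+3 = 11 → [3, 11, 8, 1, 0, 0]
i=2: nums[2] = 8+11 = 19 → [3, 11, 19, 1, 0, 0]
i=3: nums[3] = 1+19 = 20 → [3, 11, 19, 20, 0, 0]
i=4: nums[4] = 0+20 = 20 → [3, 11, 19, 20, 20, 0]
i=5: nums[5] = 0+20 = 20 → [3, 11, 19, 20, 20, 20]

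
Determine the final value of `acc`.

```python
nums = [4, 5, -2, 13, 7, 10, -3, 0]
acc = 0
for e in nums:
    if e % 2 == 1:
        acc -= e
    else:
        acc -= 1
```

-26

e=4: not odd, acc = 0-1 = -1
e=5: odd, acc = (-1)-5 = -6
e=-2: not odd, acc = (-6)-1 = -7
e=13: odd, acc = (-7)-13 = -20
e=7: odd, acc = (-20)-7 = -27
e=10: not odd, acc = (-27)-1 = -28
e=-3: odd, acc = (-28)-(-3) = -25
e=0: not odd, acc = (-25)-1 = -26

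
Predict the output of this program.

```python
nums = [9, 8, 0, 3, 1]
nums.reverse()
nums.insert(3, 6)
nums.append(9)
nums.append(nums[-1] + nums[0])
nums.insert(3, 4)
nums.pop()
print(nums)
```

[1, 3, 0, 4, 6, 8, 9, 9]

reverse → [1, 3, 0, 8, 9]
insert 6 at 3 → [1, 3, 0, 6, 8, 9]
append 9 → [1, 3, 0, 6, 8, 9, 9]
append nums[-1]+nums[0] = 9+1 = 10 → [1, 3, 0, 6, 8, 9, 9, 10]
insert 4 at 3 → [1, 3, 0, 4, 6, 8, 9, 9, 10]
pop() removes 10 → [1, 3, 0, 4, 6, 8, 9, 9]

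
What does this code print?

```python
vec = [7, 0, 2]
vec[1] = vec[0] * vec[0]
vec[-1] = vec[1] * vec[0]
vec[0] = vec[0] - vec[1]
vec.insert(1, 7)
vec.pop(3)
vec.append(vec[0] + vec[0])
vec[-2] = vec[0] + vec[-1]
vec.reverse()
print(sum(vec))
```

vec[1] = vec[0]*vec[0] = 7*7 = 49 → [7, 49, 2]
vec[-1] = vec[1]*vec[0] = 49*7 = 343 → [7, 49, 343]
vec[0] = vec[0]-vec[1] = 7-49 = -42 → [-42, 49, 343]
insert 7 at 1 → [-42, 7, 49, 343]
pop(3) removes 343 → [-42, 7, 49]
append vec[0]+vec[0] = (-42)+(-42) = -84 → [-42, 7, 49, -84]
vec[-2] = vec[0]+vec[-1] = (-42)+(-84) = -126 → [-42, 7, -126, -84]
reverse → [-84, -126, 7, -42]
sum = -245

-245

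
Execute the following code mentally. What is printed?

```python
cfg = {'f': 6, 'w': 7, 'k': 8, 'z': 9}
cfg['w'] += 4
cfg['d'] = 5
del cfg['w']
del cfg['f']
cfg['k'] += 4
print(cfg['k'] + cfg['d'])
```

cfg['w'] = 7+4 = 11 → {'f': 6, 'w': 11, 'k': 8, 'z': 9}
cfg['d'] = 5 → {'f': 6, 'w': 11, 'k': 8, 'z': 9, 'd': 5}
del 'w' → {'f': 6, 'k': 8, 'z': 9, 'd': 5}
del 'f' → {'k': 8, 'z': 9, 'd': 5}
cfg['k'] = 8+4 = 12 → {'k': 12, 'z': 9, 'd': 5}
cfg['k']+cfg['d'] = 12+5 = 17

17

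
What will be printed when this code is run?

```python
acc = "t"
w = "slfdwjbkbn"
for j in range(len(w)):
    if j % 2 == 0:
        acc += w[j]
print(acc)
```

tsfwbb

j=0: add 's' → 'ts'
j=1: skip
j=2: add 'f' → 'tsf'
j=3: skip
j=4: add 'w' → 'tsfw'
j=5: skip
j=6: add 'b' → 'tsfwb'
j=7: skip
j=8: add 'b' → 'tsfwbb'
j=9: skip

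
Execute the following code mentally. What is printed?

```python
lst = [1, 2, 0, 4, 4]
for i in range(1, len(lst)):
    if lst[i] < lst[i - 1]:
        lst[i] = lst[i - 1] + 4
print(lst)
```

i=1: 2>=1, unchanged → [1, 2, 0, 4, 4]
i=2: 0<2, lst[2] = 2+4 = 6 → [1, 2, 6, 4, 4]
i=3: 4<6, lst[3] = 6+4 = 10 → [1, 2, 6, 10, 4]
i=4: 4<10, lst[4] = 10+4 = 14 → [1, 2, 6, 10, 14]

[1, 2, 6, 10, 14]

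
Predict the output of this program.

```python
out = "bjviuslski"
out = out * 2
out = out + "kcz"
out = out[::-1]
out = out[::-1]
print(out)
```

repeat ×2 → 'bjviuslskibjviuslski'
+ 'kcz' → 'bjviuslskibjviuslskikcz'
reverse → 'zckikslsuivjbikslsuivjb'
reverse → 'bjviuslskibjviuslskikcz'

bjviuslskibjviuslskikcz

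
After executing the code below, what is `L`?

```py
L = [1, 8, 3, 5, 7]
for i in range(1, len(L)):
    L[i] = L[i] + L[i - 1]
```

[1, 9, 12, 17, 24]

i=1: L[1] = 8+1 = 9 → [1, 9, 3, 5, 7]
i=2: L[2] = 3+9 = 12 → [1, 9, 12, 5, 7]
i=3: L[3] = 5+12 = 17 → [1, 9, 12, 17, 7]
i=4: L[4] = 7+17 = 24 → [1, 9, 12, 17, 24]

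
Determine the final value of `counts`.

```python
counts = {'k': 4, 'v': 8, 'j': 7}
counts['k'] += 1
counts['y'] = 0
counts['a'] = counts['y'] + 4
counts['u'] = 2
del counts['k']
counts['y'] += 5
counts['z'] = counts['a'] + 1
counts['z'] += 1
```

{'v': 8, 'j': 7, 'y': 5, 'a': 4, 'u': 2, 'z': 6}

counts['k'] = 4+1 = 5 → {'k': 5, 'v': 8, 'j': 7}
counts['y'] = 0 → {'k': 5, 'v': 8, 'j': 7, 'y': 0}
counts['a'] = counts['y']+4 = 4 → {'k': 5, 'v': 8, 'j': 7, 'y': 0, 'a': 4}
counts['u'] = 2 → {'k': 5, 'v': 8, 'j': 7, 'y': 0, 'a': 4, 'u': 2}
del 'k' → {'v': 8, 'j': 7, 'y': 0, 'a': 4, 'u': 2}
counts['y'] = 0+5 = 5 → {'v': 8, 'j': 7, 'y': 5, 'a': 4, 'u': 2}
counts['z'] = counts['a']+1 = 5 → {'v': 8, 'j': 7, 'y': 5, 'a': 4, 'u': 2, 'z': 5}
counts['z'] = 5+1 = 6 → {'v': 8, 'j': 7, 'y': 5, 'a': 4, 'u': 2, 'z': 6}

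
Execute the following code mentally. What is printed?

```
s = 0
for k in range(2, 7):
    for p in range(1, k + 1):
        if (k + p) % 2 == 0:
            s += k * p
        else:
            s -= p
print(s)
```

k=2,p=1: odd sum, s = 0-1 = -1
k=2,p=2: even sum, s = (-1)+4 = 3
k=3,p=1: even sum, s = 3+3 = 6
k=3,p=2: odd sum, s = 6-2 = 4
k=3,p=3: even sum, s = 4+9 = 13
k=4,p=1: odd sum, s = 13-1 = 12
k=4,p=2: even sum, s = 12+8 = 20
k=4,p=3: odd sum, s = 20-3 = 17
k=4,p=4: even sum, s = 17+16 = 33
k=5,p=1: even sum, s = 33+5 = 38
k=5,p=2: odd sum, s = 38-2 = 36
k=5,p=3: even sum, s = 36+15 = 51
k=5,p=4: odd sum, s = 51-4 = 47
k=5,p=5: even sum, s = 47+25 = 72
k=6,p=1: odd sum, s = 72-1 = 71
k=6,p=2: even sum, s = 71+12 = 83
k=6,p=3: odd sum, s = 83-3 = 80
k=6,p=4: even sum, s = 80+24 = 104
k=6,p=5: odd sum, s = 104-5 = 99
k=6,p=6: even sum, s = 99+36 = 135

135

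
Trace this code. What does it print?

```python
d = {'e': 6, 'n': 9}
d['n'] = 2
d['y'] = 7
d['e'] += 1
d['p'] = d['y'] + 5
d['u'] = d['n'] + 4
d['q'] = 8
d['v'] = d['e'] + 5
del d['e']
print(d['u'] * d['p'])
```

d['n'] = 2 → {'e': 6, 'n': 2}
d['y'] = 7 → {'e': 6, 'n': 2, 'y': 7}
d['e'] = 6+1 = 7 → {'e': 7, 'n': 2, 'y': 7}
d['p'] = d['y']+5 = 12 → {'e': 7, 'n': 2, 'y': 7, 'p': 12}
d['u'] = d['n']+4 = 6 → {'e': 7, 'n': 2, 'y': 7, 'p': 12, 'u': 6}
d['q'] = 8 → {'e': 7, 'n': 2, 'y': 7, 'p': 12, 'u': 6, 'q': 8}
d['v'] = d['e']+5 = 12 → {'e': 7, 'n': 2, 'y': 7, 'p': 12, 'u': 6, 'q': 8, 'v': 12}
del 'e' → {'n': 2, 'y': 7, 'p': 12, 'u': 6, 'q': 8, 'v': 12}
d['u']*d['p'] = 6*12 = 72

72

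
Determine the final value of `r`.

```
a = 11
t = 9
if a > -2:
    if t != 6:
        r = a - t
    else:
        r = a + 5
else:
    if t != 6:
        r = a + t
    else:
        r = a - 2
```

a=11, t=9
a > -2 is True; t != 6 is True
→ r = a - t = 2

2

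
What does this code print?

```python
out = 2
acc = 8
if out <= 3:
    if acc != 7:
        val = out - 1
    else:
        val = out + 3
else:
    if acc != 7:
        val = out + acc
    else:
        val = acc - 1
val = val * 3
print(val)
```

out=2, acc=8
out <= 3 is True; acc != 7 is True
→ val = out - 1 = 1
val = 1*3 = 3

3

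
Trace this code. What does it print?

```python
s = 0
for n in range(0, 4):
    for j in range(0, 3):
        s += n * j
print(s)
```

n=0,j=0: s = 0+0 = 0
n=0,j=1: s = 0+0 = 0
n=0,j=2: s = 0+0 = 0
n=1,j=0: s = 0+0 = 0
n=1,j=1: s = 0+1 = 1
n=1,j=2: s = 1+2 = 3
n=2,j=0: s = 3+0 = 3
n=2,j=1: s = 3+2 = 5
n=2,j=2: s = 5+4 = 9
n=3,j=0: s = 9+0 = 9
n=3,j=1: s = 9+3 = 12
n=3,j=2: s = 12+6 = 18

18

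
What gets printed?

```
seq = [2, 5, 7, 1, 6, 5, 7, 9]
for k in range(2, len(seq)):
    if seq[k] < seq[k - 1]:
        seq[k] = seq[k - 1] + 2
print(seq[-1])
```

k=2: 7>=5, unchanged → [2, 5, 7, 1, 6, 5, 7, 9]
k=3: 1<7, seq[3] = 7+2 = 9 → [2, 5, 7, 9, 6, 5, 7, 9]
k=4: 6<9, seq[4] = 9+2 = 11 → [2, 5, 7, 9, 11, 5, 7, 9]
k=5: 5<11, seq[5] = 11+2 = 13 → [2, 5, 7, 9, 11, 13, 7, 9]
k=6: 7<13, seq[6] = 13+2 = 15 → [2, 5, 7, 9, 11, 13, 15, 9]
k=7: 9<15, seq[7] = 15+2 = 17 → [2, 5, 7, 9, 11, 13, 15, 17]

17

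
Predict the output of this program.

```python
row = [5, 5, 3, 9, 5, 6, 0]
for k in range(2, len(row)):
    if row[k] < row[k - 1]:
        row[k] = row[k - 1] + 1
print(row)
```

[5, 5, 6, 9, 10, 11, 12]

k=2: 3<5, row[2] = 5+1 = 6 → [5, 5, 6, 9, 5, 6, 0]
k=3: 9>=6, unchanged → [5, 5, 6, 9, 5, 6, 0]
k=4: 5<9, row[4] = 9+1 = 10 → [5, 5, 6, 9, 10, 6, 0]
k=5: 6<10, row[5] = 10+1 = 11 → [5, 5, 6, 9, 10, 11, 0]
k=6: 0<11, row[6] = 11+1 = 12 → [5, 5, 6, 9, 10, 11, 12]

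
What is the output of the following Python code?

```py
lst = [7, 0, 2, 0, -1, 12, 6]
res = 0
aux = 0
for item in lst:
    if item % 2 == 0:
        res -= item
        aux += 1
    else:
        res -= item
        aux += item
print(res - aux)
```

item=7: not even, res = 0-7 = -7; aux=7
item=0: even, res = (-7)-0 = -7; aux=8
item=2: even, res = (-7)-2 = -9; aux=9
item=0: even, res = (-9)-0 = -9; aux=10
item=-1: not even, res = (-9)-(-1) = -8; aux=9
item=12: even, res = (-8)-12 = -20; aux=10
item=6: even, res = (-20)-6 = -26; aux=11
res-aux = (-26)-11 = -37

-37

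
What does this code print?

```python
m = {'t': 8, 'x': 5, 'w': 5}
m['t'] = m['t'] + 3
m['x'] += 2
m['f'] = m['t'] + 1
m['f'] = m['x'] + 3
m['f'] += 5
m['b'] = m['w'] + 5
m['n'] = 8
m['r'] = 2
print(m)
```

{'t': 11, 'x': 7, 'w': 5, 'f': 15, 'b': 10, 'n': 8, 'r': 2}

m['t'] = m['t']+3 = 11 → {'t': 11, 'x': 5, 'w': 5}
m['x'] = 5+2 = 7 → {'t': 11, 'x': 7, 'w': 5}
m['f'] = m['t']+1 = 12 → {'t': 11, 'x': 7, 'w': 5, 'f': 12}
m['f'] = m['x']+3 = 10 → {'t': 11, 'x': 7, 'w': 5, 'f': 10}
m['f'] = 10+5 = 15 → {'t': 11, 'x': 7, 'w': 5, 'f': 15}
m['b'] = m['w']+5 = 10 → {'t': 11, 'x': 7, 'w': 5, 'f': 15, 'b': 10}
m['n'] = 8 → {'t': 11, 'x': 7, 'w': 5, 'f': 15, 'b': 10, 'n': 8}
m['r'] = 2 → {'t': 11, 'x': 7, 'w': 5, 'f': 15, 'b': 10, 'n': 8, 'r': 2}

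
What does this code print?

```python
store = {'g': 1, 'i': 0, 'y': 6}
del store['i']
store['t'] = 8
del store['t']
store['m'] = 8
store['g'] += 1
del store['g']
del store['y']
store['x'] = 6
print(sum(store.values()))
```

del 'i' → {'g': 1, 'y': 6}
store['t'] = 8 → {'g': 1, 'y': 6, 't': 8}
del 't' → {'g': 1, 'y': 6}
store['m'] = 8 → {'g': 1, 'y': 6, 'm': 8}
store['g'] = 1+1 = 2 → {'g': 2, 'y': 6, 'm': 8}
del 'g' → {'y': 6, 'm': 8}
del 'y' → {'m': 8}
store['x'] = 6 → {'m': 8, 'x': 6}
sum of values = 14

14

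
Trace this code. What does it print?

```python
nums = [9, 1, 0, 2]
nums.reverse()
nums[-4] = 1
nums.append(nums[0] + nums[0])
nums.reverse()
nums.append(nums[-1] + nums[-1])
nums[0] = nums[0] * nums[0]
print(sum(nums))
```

reverse → [2, 0, 1, 9]
nums[-4] = 1 → [1, 0, 1, 9]
append nums[0]+nums[0] = 1+1 = 2 → [1, 0, 1, 9, 2]
reverse → [2, 9, 1, 0, 1]
append nums[-1]+nums[-1] = 1+1 = 2 → [2, 9, 1, 0, 1, 2]
nums[0] = nums[0]*nums[0] = 2*2 = 4 → [4, 9, 1, 0, 1, 2]
sum = 17

17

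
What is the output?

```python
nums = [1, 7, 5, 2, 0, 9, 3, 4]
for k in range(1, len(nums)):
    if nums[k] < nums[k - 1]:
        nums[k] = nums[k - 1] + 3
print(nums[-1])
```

k=1: 7>=1, unchanged → [1, 7, 5, 2, 0, 9, 3, 4]
k=2: 5<7, nums[2] = 7+3 = 10 → [1, 7, 10, 2, 0, 9, 3, 4]
k=3: 2<10, nums[3] = 10+3 = 13 → [1, 7, 10, 13, 0, 9, 3, 4]
k=4: 0<13, nums[4] = 13+3 = 16 → [1, 7, 10, 13, 16, 9, 3, 4]
k=5: 9<16, nums[5] = 16+3 = 19 → [1, 7, 10, 13, 16, 19, 3, 4]
k=6: 3<19, nums[6] = 19+3 = 22 → [1, 7, 10, 13, 16, 19, 22, 4]
k=7: 4<22, nums[7] = 22+3 = 25 → [1, 7, 10, 13, 16, 19, 22, 25]

25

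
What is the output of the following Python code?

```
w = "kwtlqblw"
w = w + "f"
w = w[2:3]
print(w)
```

+ 'f' → 'kwtlqblwf'
slice [2:3] → 't'

t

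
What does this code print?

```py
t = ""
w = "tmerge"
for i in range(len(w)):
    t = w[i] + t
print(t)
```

egremt

i=0: prepend 't' → 't'
i=1: prepend 'm' → 'mt'
i=2: prepend 'e' → 'emt'
i=3: prepend 'r' → 'remt'
i=4: prepend 'g' → 'gremt'
i=5: prepend 'e' → 'egremt'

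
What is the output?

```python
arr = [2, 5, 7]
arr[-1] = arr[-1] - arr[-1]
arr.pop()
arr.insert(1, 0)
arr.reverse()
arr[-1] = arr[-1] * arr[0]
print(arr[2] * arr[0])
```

arr[-1] = arr[-1]-arr[-1] = 7-7 = 0 → [2, 5, 0]
pop() removes 0 → [2, 5]
insert 0 at 1 → [2, 0, 5]
reverse → [5, 0, 2]
arr[-1] = arr[-1]*arr[0] = 2*5 = 10 → [5, 0, 10]
arr[2]*arr[0] = 10*5 = 50

50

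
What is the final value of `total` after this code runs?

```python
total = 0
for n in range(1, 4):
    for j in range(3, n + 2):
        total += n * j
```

27

n=2,j=3: total = 0+6 = 6
n=3,j=3: total = 6+9 = 15
n=3,j=4: total = 15+12 = 27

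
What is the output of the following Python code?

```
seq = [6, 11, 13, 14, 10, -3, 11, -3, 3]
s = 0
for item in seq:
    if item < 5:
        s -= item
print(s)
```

item=6: not <5
item=11: not <5
item=13: not <5
item=14: not <5
item=10: not <5
item=-3: <5, s = 0-(-3) = 3
item=11: not <5
item=-3: <5, s = 3-(-3) = 6
item=3: <5, s = 6-3 = 3

3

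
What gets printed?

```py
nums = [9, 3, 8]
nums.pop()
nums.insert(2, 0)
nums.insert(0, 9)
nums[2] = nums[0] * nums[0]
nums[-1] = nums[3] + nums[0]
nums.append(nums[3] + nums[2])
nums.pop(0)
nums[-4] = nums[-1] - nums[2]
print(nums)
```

[81, 81, 9, 90]

pop() removes 8 → [9, 3]
insert 0 at 2 → [9, 3, 0]
insert 9 at 0 → [9, 9, 3, 0]
nums[2] = nums[0]*nums[0] = 9*9 = 81 → [9, 9, 81, 0]
nums[-1] = nums[3]+nums[0] = 0+9 = 9 → [9, 9, 81, 9]
append nums[3]+nums[2] = 9+81 = 90 → [9, 9, 81, 9, 90]
pop(0) removes 9 → [9, 81, 9, 90]
nums[-4] = nums[-1]-nums[2] = 90-9 = 81 → [81, 81, 9, 90]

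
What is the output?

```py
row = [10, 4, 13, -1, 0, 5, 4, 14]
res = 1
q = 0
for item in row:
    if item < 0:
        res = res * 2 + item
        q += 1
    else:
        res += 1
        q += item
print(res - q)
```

-40

item=10: not <0, res = 1+1 = 2; q=10
item=4: not <0, res = 2+1 = 3; q=14
item=13: not <0, res = 3+1 = 4; q=27
item=-1: <0, res = 4*2+(-1) = 7; q=28
item=0: not <0, res = 7+1 = 8; q=28
item=5: not <0, res = 8+1 = 9; q=33
item=4: not <0, res = 9+1 = 10; q=37
item=14: not <0, res = 10+1 = 11; q=51
res-q = 11-51 = -40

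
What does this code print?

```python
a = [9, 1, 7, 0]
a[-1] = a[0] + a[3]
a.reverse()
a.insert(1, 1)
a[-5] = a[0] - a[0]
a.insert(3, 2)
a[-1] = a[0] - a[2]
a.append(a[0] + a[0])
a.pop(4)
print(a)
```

[0, 1, 7, 2, -7, 0]

a[-1] = a[0]+a[3] = 9+0 = 9 → [9, 1, 7, 9]
reverse → [9, 7, 1, 9]
insert 1 at 1 → [9, 1, 7, 1, 9]
a[-5] = a[0]-a[0] = 9-9 = 0 → [0, 1, 7, 1, 9]
insert 2 at 3 → [0, 1, 7, 2, 1, 9]
a[-1] = a[0]-a[2] = 0-7 = -7 → [0, 1, 7, 2, 1, -7]
append a[0]+a[0] = 0+0 = 0 → [0, 1, 7, 2, 1, -7, 0]
pop(4) removes 1 → [0, 1, 7, 2, -7, 0]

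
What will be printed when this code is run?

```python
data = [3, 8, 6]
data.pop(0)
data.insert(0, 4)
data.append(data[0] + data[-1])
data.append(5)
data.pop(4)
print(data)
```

pop(0) removes 3 → [8, 6]
insert 4 at 0 → [4, 8, 6]
append data[0]+data[-1] = 4+6 = 10 → [4, 8, 6, 10]
append 5 → [4, 8, 6, 10, 5]
pop(4) removes 5 → [4, 8, 6, 10]

[4, 8, 6, 10]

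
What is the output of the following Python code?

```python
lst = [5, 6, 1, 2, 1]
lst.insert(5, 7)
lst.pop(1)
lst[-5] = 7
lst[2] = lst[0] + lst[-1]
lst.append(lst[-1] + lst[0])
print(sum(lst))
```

44

insert 7 at 5 → [5, 6, 1, 2, 1, 7]
pop(1) removes 6 → [5, 1, 2, 1, 7]
lst[-5] = 7 → [7, 1, 2, 1, 7]
lst[2] = lst[0]+lst[-1] = 7+7 = 14 → [7, 1, 14, 1, 7]
append lst[-1]+lst[0] = 7+7 = 14 → [7, 1, 14, 1, 7, 14]
sum = 44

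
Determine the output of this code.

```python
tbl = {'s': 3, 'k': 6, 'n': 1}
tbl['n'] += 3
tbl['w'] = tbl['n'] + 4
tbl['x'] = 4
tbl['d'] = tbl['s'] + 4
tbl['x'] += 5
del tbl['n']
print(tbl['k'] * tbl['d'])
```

tbl['n'] = 1+3 = 4 → {'s': 3, 'k': 6, 'n': 4}
tbl['w'] = tbl['n']+4 = 8 → {'s': 3, 'k': 6, 'n': 4, 'w': 8}
tbl['x'] = 4 → {'s': 3, 'k': 6, 'n': 4, 'w': 8, 'x': 4}
tbl['d'] = tbl['s']+4 = 7 → {'s': 3, 'k': 6, 'n': 4, 'w': 8, 'x': 4, 'd': 7}
tbl['x'] = 4+5 = 9 → {'s': 3, 'k': 6, 'n': 4, 'w': 8, 'x': 9, 'd': 7}
del 'n' → {'s': 3, 'k': 6, 'w': 8, 'x': 9, 'd': 7}
tbl['k']*tbl['d'] = 6*7 = 42

42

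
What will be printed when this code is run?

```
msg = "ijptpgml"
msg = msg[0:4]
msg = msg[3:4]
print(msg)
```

slice [0:4] → 'ijpt'
slice [3:4] → 't'

t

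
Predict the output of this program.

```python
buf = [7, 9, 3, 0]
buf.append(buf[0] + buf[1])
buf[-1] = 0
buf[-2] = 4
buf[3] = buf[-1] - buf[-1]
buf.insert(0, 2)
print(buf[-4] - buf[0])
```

append buf[0]+buf[1] = 7+9 = 16 → [7, 9, 3, 0, 16]
buf[-1] = 0 → [7, 9, 3, 0, 0]
buf[-2] = 4 → [7, 9, 3, 4, 0]
buf[3] = buf[-1]-buf[-1] = 0-0 = 0 → [7, 9, 3, 0, 0]
insert 2 at 0 → [2, 7, 9, 3, 0, 0]
buf[-4]-buf[0] = 9-2 = 7

7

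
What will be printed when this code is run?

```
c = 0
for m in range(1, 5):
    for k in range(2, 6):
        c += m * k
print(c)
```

140

m=1,k=2: c = 0+2 = 2
m=1,k=3: c = 2+3 = 5
m=1,k=4: c = 5+4 = 9
m=1,k=5: c = 9+5 = 14
m=2,k=2: c = 14+4 = 18
m=2,k=3: c = 18+6 = 24
m=2,k=4: c = 24+8 = 32
m=2,k=5: c = 32+10 = 42
m=3,k=2: c = 42+6 = 48
m=3,k=3: c = 48+9 = 57
m=3,k=4: c = 57+12 = 69
m=3,k=5: c = 69+15 = 84
m=4,k=2: c = 84+8 = 92
m=4,k=3: c = 92+12 = 104
m=4,k=4: c = 104+16 = 120
m=4,k=5: c = 120+20 = 140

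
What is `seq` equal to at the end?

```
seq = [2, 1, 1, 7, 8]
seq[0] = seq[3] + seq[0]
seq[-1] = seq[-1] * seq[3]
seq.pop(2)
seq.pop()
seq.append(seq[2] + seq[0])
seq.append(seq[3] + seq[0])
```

seq[0] = seq[3]+seq[0] = 7+2 = 9 → [9, 1, 1, 7, 8]
seq[-1] = seq[-1]*seq[3] = 8*7 = 56 → [9, 1, 1, 7, 56]
pop(2) removes 1 → [9, 1, 7, 56]
pop() removes 56 → [9, 1, 7]
append seq[2]+seq[0] = 7+9 = 16 → [9, 1, 7, 16]
append seq[3]+seq[0] = 16+9 = 25 → [9, 1, 7, 16, 25]

[9, 1, 7, 16, 25]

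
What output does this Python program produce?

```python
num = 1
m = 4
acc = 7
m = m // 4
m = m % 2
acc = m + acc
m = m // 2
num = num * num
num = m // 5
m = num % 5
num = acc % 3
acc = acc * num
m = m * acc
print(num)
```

m = 4//4 = 1
m = 1%2 = 1
acc = 1+7 = 8
m = 1//2 = 0
num = 1*1 = 1
num = 0//5 = 0
m = 0%5 = 0
num = 8%3 = 2
acc = 8*2 = 16
m = 0*16 = 0

2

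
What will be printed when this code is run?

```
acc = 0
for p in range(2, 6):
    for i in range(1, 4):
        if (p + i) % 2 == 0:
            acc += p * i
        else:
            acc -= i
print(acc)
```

p=2,i=1: odd sum, acc = 0-1 = -1
p=2,i=2: even sum, acc = (-1)+4 = 3
p=2,i=3: odd sum, acc = 3-3 = 0
p=3,i=1: even sum, acc = 0+3 = 3
p=3,i=2: odd sum, acc = 3-2 = 1
p=3,i=3: even sum, acc = 1+9 = 10
p=4,i=1: odd sum, acc = 10-1 = 9
p=4,i=2: even sum, acc = 9+8 = 17
p=4,i=3: odd sum, acc = 17-3 = 14
p=5,i=1: even sum, acc = 14+5 = 19
p=5,i=2: odd sum, acc = 19-2 = 17
p=5,i=3: even sum, acc = 17+15 = 32

32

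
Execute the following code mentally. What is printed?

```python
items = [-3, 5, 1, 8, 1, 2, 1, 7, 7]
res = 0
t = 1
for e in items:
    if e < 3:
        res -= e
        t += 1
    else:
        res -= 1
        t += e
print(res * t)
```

-198

e=-3: <3, res = 0-(-3) = 3; t=2
e=5: not <3, res = 3-1 = 2; t=7
e=1: <3, res = 2-1 = 1; t=8
e=8: not <3, res = 1-1 = 0; t=16
e=1: <3, res = 0-1 = -1; t=17
e=2: <3, res = (-1)-2 = -3; t=18
e=1: <3, res = (-3)-1 = -4; t=19
e=7: not <3, res = (-4)-1 = -5; t=26
e=7: not <3, res = (-5)-1 = -6; t=33
res*t = (-6)*33 = -198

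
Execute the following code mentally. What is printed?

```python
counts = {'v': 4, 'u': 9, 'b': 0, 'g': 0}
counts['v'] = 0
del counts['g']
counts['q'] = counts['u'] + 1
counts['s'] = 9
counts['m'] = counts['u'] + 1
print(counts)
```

{'v': 0, 'u': 9, 'b': 0, 'q': 10, 's': 9, 'm': 10}

counts['v'] = 0 → {'v': 0, 'u': 9, 'b': 0, 'g': 0}
del 'g' → {'v': 0, 'u': 9, 'b': 0}
counts['q'] = counts['u']+1 = 10 → {'v': 0, 'u': 9, 'b': 0, 'q': 10}
counts['s'] = 9 → {'v': 0, 'u': 9, 'b': 0, 'q': 10, 's': 9}
counts['m'] = counts['u']+1 = 10 → {'v': 0, 'u': 9, 'b': 0, 'q': 10, 's': 9, 'm': 10}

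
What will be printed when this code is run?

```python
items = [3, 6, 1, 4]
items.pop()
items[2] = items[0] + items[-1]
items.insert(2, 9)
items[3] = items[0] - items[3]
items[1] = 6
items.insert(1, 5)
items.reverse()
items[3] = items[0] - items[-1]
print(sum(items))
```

13

pop() removes 4 → [3, 6, 1]
items[2] = items[0]+items[-1] = 3+1 = 4 → [3, 6, 4]
insert 9 at 2 → [3, 6, 9, 4]
items[3] = items[0]-items[3] = 3-4 = -1 → [3, 6, 9, -1]
items[1] = 6 → [3, 6, 9, -1]
insert 5 at 1 → [3, 5, 6, 9, -1]
reverse → [-1, 9, 6, 5, 3]
items[3] = items[0]-items[-1] = (-1)-3 = -4 → [-1, 9, 6, -4, 3]
sum = 13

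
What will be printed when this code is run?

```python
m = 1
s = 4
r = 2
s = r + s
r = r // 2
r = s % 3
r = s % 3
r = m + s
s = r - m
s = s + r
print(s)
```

s = 2+4 = 6
r = 2//2 = 1
r = 6%3 = 0
r = 6%3 = 0
r = 1+6 = 7
s = 7-1 = 6
s = 6+7 = 13

13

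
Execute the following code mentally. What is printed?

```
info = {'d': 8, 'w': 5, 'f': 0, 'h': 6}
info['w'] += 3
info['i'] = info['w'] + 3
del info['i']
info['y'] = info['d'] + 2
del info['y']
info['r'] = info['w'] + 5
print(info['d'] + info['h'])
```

14

info['w'] = 5+3 = 8 → {'d': 8, 'w': 8, 'f': 0, 'h': 6}
info['i'] = info['w']+3 = 11 → {'d': 8, 'w': 8, 'f': 0, 'h': 6, 'i': 11}
del 'i' → {'d': 8, 'w': 8, 'f': 0, 'h': 6}
info['y'] = info['d']+2 = 10 → {'d': 8, 'w': 8, 'f': 0, 'h': 6, 'y': 10}
del 'y' → {'d': 8, 'w': 8, 'f': 0, 'h': 6}
info['r'] = info['w']+5 = 13 → {'d': 8, 'w': 8, 'f': 0, 'h': 6, 'r': 13}
info['d']+info['h'] = 8+6 = 14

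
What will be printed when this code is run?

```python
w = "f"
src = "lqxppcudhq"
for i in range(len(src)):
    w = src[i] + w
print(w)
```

qhducppxqlf

i=0: prepend 'l' → 'lf'
i=1: prepend 'q' → 'qlf'
i=2: prepend 'x' → 'xqlf'
i=3: prepend 'p' → 'pxqlf'
i=4: prepend 'p' → 'ppxqlf'
i=5: prepend 'c' → 'cppxqlf'
i=6: prepend 'u' → 'ucppxqlf'
i=7: prepend 'd' → 'ducppxqlf'
i=8: prepend 'h' → 'hducppxqlf'
i=9: prepend 'q' → 'qhducppxqlf'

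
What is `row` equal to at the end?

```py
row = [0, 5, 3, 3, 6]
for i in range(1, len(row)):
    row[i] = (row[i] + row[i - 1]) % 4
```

i=1: row[1] = (5+0)%4 = 1 → [0, 1, 3, 3, 6]
i=2: row[2] = (3+1)%4 = 0 → [0, 1, 0, 3, 6]
i=3: row[3] = (3+0)%4 = 3 → [0, 1, 0, 3, 6]
i=4: row[4] = (6+3)%4 = 1 → [0, 1, 0, 3, 1]

[0, 1, 0, 3, 1]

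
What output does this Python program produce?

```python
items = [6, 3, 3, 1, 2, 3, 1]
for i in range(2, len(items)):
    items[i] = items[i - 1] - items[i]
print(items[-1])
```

i=2: items[2] = 3-3 = 0 → [6, 3, 0, 1, 2, 3, 1]
i=3: items[3] = 0-1 = -1 → [6, 3, 0, -1, 2, 3, 1]
i=4: items[4] = (-1)-2 = -3 → [6, 3, 0, -1, -3, 3, 1]
i=5: items[5] = (-3)-3 = -6 → [6, 3, 0, -1, -3, -6, 1]
i=6: items[6] = (-6)-1 = -7 → [6, 3, 0, -1, -3, -6, -7]

-7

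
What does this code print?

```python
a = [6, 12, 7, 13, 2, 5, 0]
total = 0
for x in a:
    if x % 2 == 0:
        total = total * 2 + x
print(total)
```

x=6: even, total = 0*2+6 = 6
x=12: even, total = 6*2+12 = 24
x=7: not even
x=13: not even
x=2: even, total = 24*2+2 = 50
x=5: not even
x=0: even, total = 50*2+0 = 100

100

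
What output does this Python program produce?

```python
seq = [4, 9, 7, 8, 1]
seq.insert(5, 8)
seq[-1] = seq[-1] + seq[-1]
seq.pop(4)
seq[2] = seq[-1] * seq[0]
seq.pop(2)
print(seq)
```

[4, 9, 8, 16]

insert 8 at 5 → [4, 9, 7, 8, 1, 8]
seq[-1] = seq[-1]+seq[-1] = 8+8 = 16 → [4, 9, 7, 8, 1, 16]
pop(4) removes 1 → [4, 9, 7, 8, 16]
seq[2] = seq[-1]*seq[0] = 16*4 = 64 → [4, 9, 64, 8, 16]
pop(2) removes 64 → [4, 9, 8, 16]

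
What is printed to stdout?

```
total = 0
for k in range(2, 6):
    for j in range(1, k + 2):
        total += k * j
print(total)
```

k=2,j=1: total = 0+2 = 2
k=2,j=2: total = 2+4 = 6
k=2,j=3: total = 6+6 = 12
k=3,j=1: total = 12+3 = 15
k=3,j=2: total = 15+6 = 21
k=3,j=3: total = 21+9 = 30
k=3,j=4: total = 30+12 = 42
k=4,j=1: total = 42+4 = 46
k=4,j=2: total = 46+8 = 54
k=4,j=3: total = 54+12 = 66
k=4,j=4: total = 66+16 = 82
k=4,j=5: total = 82+20 = 102
k=5,j=1: total = 102+5 = 107
k=5,j=2: total = 107+10 = 117
k=5,j=3: total = 117+15 = 132
k=5,j=4: total = 132+20 = 152
k=5,j=5: total = 152+25 = 177
k=5,j=6: total = 177+30 = 207

207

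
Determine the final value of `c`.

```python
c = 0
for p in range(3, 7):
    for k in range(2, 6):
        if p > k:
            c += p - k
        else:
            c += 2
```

32

p=3,k=2: 3>2, c = 0+1 = 1
p=3,k=3: not 3>3, c = 1+2 = 3
p=3,k=4: not 3>4, c = 3+2 = 5
p=3,k=5: not 3>5, c = 5+2 = 7
p=4,k=2: 4>2, c = 7+2 = 9
p=4,k=3: 4>3, c = 9+1 = 10
p=4,k=4: not 4>4, c = 10+2 = 12
p=4,k=5: not 4>5, c = 12+2 = 14
p=5,k=2: 5>2, c = 14+3 = 17
p=5,k=3: 5>3, c = 17+2 = 19
p=5,k=4: 5>4, c = 19+1 = 20
p=5,k=5: not 5>5, c = 20+2 = 22
p=6,k=2: 6>2, c = 22+4 = 26
p=6,k=3: 6>3, c = 26+3 = 29
p=6,k=4: 6>4, c = 29+2 = 31
p=6,k=5: 6>5, c = 31+1 = 32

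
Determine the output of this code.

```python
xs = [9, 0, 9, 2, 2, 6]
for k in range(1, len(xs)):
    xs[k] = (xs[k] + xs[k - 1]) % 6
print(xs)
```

k=1: xs[1] = (0+9)%6 = 3 → [9, 3, 9, 2, 2, 6]
k=2: xs[2] = (9+3)%6 = 0 → [9, 3, 0, 2, 2, 6]
k=3: xs[3] = (2+0)%6 = 2 → [9, 3, 0, 2, 2, 6]
k=4: xs[4] = (2+2)%6 = 4 → [9, 3, 0, 2, 4, 6]
k=5: xs[5] = (6+4)%6 = 4 → [9, 3, 0, 2, 4, 4]

[9, 3, 0, 2, 4, 4]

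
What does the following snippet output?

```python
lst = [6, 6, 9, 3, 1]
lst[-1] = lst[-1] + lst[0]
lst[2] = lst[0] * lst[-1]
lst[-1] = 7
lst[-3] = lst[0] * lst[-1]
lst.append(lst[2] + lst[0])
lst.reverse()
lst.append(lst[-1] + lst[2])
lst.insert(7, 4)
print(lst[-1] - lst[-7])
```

-3

lst[-1] = lst[-1]+lst[0] = 1+6 = 7 → [6, 6, 9, 3, 7]
lst[2] = lst[0]*lst[-1] = 6*7 = 42 → [6, 6, 42, 3, 7]
lst[-1] = 7 → [6, 6, 42, 3, 7]
lst[-3] = lst[0]*lst[-1] = 6*7 = 42 → [6, 6, 42, 3, 7]
append lst[2]+lst[0] = 42+6 = 48 → [6, 6, 42, 3, 7, 48]
reverse → [48, 7, 3, 42, 6, 6]
append lst[-1]+lst[2] = 6+3 = 9 → [48, 7, 3, 42, 6, 6, 9]
insert 4 at 7 → [48, 7, 3, 42, 6, 6, 9, 4]
lst[-1]-lst[-7] = 4-7 = -3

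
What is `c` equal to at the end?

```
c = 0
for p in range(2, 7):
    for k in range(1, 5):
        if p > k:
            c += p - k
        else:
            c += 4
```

58

p=2,k=1: 2>1, c = 0+1 = 1
p=2,k=2: not 2>2, c = 1+4 = 5
p=2,k=3: not 2>3, c = 5+4 = 9
p=2,k=4: not 2>4, c = 9+4 = 13
p=3,k=1: 3>1, c = 13+2 = 15
p=3,k=2: 3>2, c = 15+1 = 16
p=3,k=3: not 3>3, c = 16+4 = 20
p=3,k=4: not 3>4, c = 20+4 = 24
p=4,k=1: 4>1, c = 24+3 = 27
p=4,k=2: 4>2, c = 27+2 = 29
p=4,k=3: 4>3, c = 29+1 = 30
p=4,k=4: not 4>4, c = 30+4 = 34
p=5,k=1: 5>1, c = 34+4 = 38
p=5,k=2: 5>2, c = 38+3 = 41
p=5,k=3: 5>3, c = 41+2 = 43
p=5,k=4: 5>4, c = 43+1 = 44
p=6,k=1: 6>1, c = 44+5 = 49
p=6,k=2: 6>2, c = 49+4 = 53
p=6,k=3: 6>3, c = 53+3 = 56
p=6,k=4: 6>4, c = 56+2 = 58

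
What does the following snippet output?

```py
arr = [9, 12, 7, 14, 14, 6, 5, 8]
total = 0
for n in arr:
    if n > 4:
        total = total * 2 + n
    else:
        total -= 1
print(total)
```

2522

n=9: >4, total = 0*2+9 = 9
n=12: >4, total = 9*2+12 = 30
n=7: >4, total = 30*2+7 = 67
n=14: >4, total = 67*2+14 = 148
n=14: >4, total = 148*2+14 = 310
n=6: >4, total = 310*2+6 = 626
n=5: >4, total = 626*2+5 = 1257
n=8: >4, total = 1257*2+8 = 2522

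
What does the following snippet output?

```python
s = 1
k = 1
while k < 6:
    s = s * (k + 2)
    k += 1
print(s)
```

k=1: s = 1*3 = 3
k=2: s = 3*4 = 12
k=3: s = 12*5 = 60
k=4: s = 60*6 = 360
k=5: s = 360*7 = 2520

2520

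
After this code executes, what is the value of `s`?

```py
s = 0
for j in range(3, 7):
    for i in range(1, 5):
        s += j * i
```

j=3,i=1: s = 0+3 = 3
j=3,i=2: s = 3+6 = 9
j=3,i=3: s = 9+9 = 18
j=3,i=4: s = 18+12 = 30
j=4,i=1: s = 30+4 = 34
j=4,i=2: s = 34+8 = 42
j=4,i=3: s = 42+12 = 54
j=4,i=4: s = 54+16 = 70
j=5,i=1: s = 70+5 = 75
j=5,i=2: s = 75+10 = 85
j=5,i=3: s = 85+15 = 100
j=5,i=4: s = 100+20 = 120
j=6,i=1: s = 120+6 = 126
j=6,i=2: s = 126+12 = 138
j=6,i=3: s = 138+18 = 156
j=6,i=4: s = 156+24 = 180

180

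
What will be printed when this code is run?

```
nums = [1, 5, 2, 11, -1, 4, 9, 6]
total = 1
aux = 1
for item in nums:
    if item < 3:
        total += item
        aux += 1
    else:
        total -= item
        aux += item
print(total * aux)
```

-1248

item=1: <3, total = 1+1 = 2; aux=2
item=5: not <3, total = 2-5 = -3; aux=7
item=2: <3, total = (-3)+2 = -1; aux=8
item=11: not <3, total = (-1)-11 = -12; aux=19
item=-1: <3, total = (-12)+(-1) = -13; aux=20
item=4: not <3, total = (-13)-4 = -17; aux=24
item=9: not <3, total = (-17)-9 = -26; aux=33
item=6: not <3, total = (-26)-6 = -32; aux=39
total*aux = (-32)*39 = -1248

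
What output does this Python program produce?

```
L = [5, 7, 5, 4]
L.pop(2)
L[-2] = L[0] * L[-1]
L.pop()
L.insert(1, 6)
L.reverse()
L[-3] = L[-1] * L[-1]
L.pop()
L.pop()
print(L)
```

[25]

pop(2) removes 5 → [5, 7, 4]
L[-2] = L[0]*L[-1] = 5*4 = 20 → [5, 20, 4]
pop() removes 4 → [5, 20]
insert 6 at 1 → [5, 6, 20]
reverse → [20, 6, 5]
L[-3] = L[-1]*L[-1] = 5*5 = 25 → [25, 6, 5]
pop() removes 5 → [25, 6]
pop() removes 6 → [25]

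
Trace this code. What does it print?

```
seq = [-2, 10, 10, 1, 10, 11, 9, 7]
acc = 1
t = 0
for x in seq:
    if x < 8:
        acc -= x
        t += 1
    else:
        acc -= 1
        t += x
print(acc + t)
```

x=-2: <8, acc = 1-(-2) = 3; t=1
x=10: not <8, acc = 3-1 = 2; t=11
x=10: not <8, acc = 2-1 = 1; t=21
x=1: <8, acc = 1-1 = 0; t=22
x=10: not <8, acc = 0-1 = -1; t=32
x=11: not <8, acc = (-1)-1 = -2; t=43
x=9: not <8, acc = (-2)-1 = -3; t=52
x=7: <8, acc = (-3)-7 = -10; t=53
acc+t = (-10)+53 = 43

43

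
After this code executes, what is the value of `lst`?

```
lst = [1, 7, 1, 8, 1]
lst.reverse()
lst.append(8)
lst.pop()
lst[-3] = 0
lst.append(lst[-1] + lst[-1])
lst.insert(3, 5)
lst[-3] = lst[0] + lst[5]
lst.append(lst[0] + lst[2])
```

[1, 8, 0, 5, 2, 1, 2, 1]

reverse → [1, 8, 1, 7, 1]
append 8 → [1, 8, 1, 7, 1, 8]
pop() removes 8 → [1, 8, 1, 7, 1]
lst[-3] = 0 → [1, 8, 0, 7, 1]
append lst[-1]+lst[-1] = 1+1 = 2 → [1, 8, 0, 7, 1, 2]
insert 5 at 3 → [1, 8, 0, 5, 7, 1, 2]
lst[-3] = lst[0]+lst[5] = 1+1 = 2 → [1, 8, 0, 5, 2, 1, 2]
append lst[0]+lst[2] = 1+0 = 1 → [1, 8, 0, 5, 2, 1, 2, 1]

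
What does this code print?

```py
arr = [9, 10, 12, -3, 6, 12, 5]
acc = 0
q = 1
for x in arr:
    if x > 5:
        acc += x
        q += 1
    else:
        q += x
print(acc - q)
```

x=9: >5, acc = 0+9 = 9; q=2
x=10: >5, acc = 9+10 = 19; q=3
x=12: >5, acc = 19+12 = 31; q=4
x=-3: not >5; q=1
x=6: >5, acc = 31+6 = 37; q=2
x=12: >5, acc = 37+12 = 49; q=3
x=5: not >5; q=8
acc-q = 49-8 = 41

41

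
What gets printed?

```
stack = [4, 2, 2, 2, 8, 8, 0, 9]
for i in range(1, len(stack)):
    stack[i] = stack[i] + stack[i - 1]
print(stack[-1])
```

35

i=1: stack[1] = 2+4 = 6 → [4, 6, 2, 2, 8, 8, 0, 9]
i=2: stack[2] = 2+6 = 8 → [4, 6, 8, 2, 8, 8, 0, 9]
i=3: stack[3] = 2+8 = 10 → [4, 6, 8, 10, 8, 8, 0, 9]
i=4: stack[4] = 8+10 = 18 → [4, 6, 8, 10, 18, 8, 0, 9]
i=5: stack[5] = 8+18 = 26 → [4, 6, 8, 10, 18, 26, 0, 9]
i=6: stack[6] = 0+26 = 26 → [4, 6, 8, 10, 18, 26, 26, 9]
i=7: stack[7] = 9+26 = 35 → [4, 6, 8, 10, 18, 26, 26, 35]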